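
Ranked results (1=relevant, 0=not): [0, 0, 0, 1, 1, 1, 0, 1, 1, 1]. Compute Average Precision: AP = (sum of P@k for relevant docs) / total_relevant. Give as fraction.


Computing P@k for each relevant position:
Position 1: not relevant
Position 2: not relevant
Position 3: not relevant
Position 4: relevant, P@4 = 1/4 = 1/4
Position 5: relevant, P@5 = 2/5 = 2/5
Position 6: relevant, P@6 = 3/6 = 1/2
Position 7: not relevant
Position 8: relevant, P@8 = 4/8 = 1/2
Position 9: relevant, P@9 = 5/9 = 5/9
Position 10: relevant, P@10 = 6/10 = 3/5
Sum of P@k = 1/4 + 2/5 + 1/2 + 1/2 + 5/9 + 3/5 = 101/36
AP = 101/36 / 6 = 101/216

101/216


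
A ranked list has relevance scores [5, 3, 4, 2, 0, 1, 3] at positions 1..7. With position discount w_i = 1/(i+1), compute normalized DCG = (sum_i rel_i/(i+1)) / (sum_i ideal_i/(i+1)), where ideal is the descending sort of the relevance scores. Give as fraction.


Position discount weights w_i = 1/(i+1) for i=1..7:
Weights = [1/2, 1/3, 1/4, 1/5, 1/6, 1/7, 1/8]
Actual relevance: [5, 3, 4, 2, 0, 1, 3]
DCG = 5/2 + 3/3 + 4/4 + 2/5 + 0/6 + 1/7 + 3/8 = 1517/280
Ideal relevance (sorted desc): [5, 4, 3, 3, 2, 1, 0]
Ideal DCG = 5/2 + 4/3 + 3/4 + 3/5 + 2/6 + 1/7 + 0/8 = 2377/420
nDCG = DCG / ideal_DCG = 1517/280 / 2377/420 = 4551/4754

4551/4754


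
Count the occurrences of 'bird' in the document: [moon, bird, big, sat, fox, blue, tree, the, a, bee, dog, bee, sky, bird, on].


Document has 15 words
Scanning for 'bird':
Found at positions: [1, 13]
Count = 2

2


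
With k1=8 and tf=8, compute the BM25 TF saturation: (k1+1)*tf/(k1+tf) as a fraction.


BM25 TF component = (k1+1)*tf / (k1+tf)
k1 = 8, tf = 8
Numerator = (8+1)*8 = 72
Denominator = 8 + 8 = 16
= 72/16 = 9/2

9/2


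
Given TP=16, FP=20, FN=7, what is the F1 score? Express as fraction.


F1 = 2 * P * R / (P + R)
P = TP/(TP+FP) = 16/36 = 4/9
R = TP/(TP+FN) = 16/23 = 16/23
2 * P * R = 2 * 4/9 * 16/23 = 128/207
P + R = 4/9 + 16/23 = 236/207
F1 = 128/207 / 236/207 = 32/59

32/59


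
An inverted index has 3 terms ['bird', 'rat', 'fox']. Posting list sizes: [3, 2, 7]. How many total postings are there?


Summing posting list sizes:
'bird': 3 postings
'rat': 2 postings
'fox': 7 postings
Total = 3 + 2 + 7 = 12

12


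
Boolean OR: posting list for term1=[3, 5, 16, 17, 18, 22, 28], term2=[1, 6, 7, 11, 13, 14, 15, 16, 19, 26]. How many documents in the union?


Boolean OR: find union of posting lists
term1 docs: [3, 5, 16, 17, 18, 22, 28]
term2 docs: [1, 6, 7, 11, 13, 14, 15, 16, 19, 26]
Union: [1, 3, 5, 6, 7, 11, 13, 14, 15, 16, 17, 18, 19, 22, 26, 28]
|union| = 16

16


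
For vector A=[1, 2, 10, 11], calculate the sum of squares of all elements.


|A|^2 = sum of squared components
A[0]^2 = 1^2 = 1
A[1]^2 = 2^2 = 4
A[2]^2 = 10^2 = 100
A[3]^2 = 11^2 = 121
Sum = 1 + 4 + 100 + 121 = 226

226


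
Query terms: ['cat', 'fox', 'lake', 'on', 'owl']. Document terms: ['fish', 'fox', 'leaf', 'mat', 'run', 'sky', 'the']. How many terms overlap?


Query terms: ['cat', 'fox', 'lake', 'on', 'owl']
Document terms: ['fish', 'fox', 'leaf', 'mat', 'run', 'sky', 'the']
Common terms: ['fox']
Overlap count = 1

1


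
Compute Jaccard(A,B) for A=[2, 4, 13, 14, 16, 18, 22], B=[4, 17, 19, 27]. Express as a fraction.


A intersect B = [4]
|A intersect B| = 1
A union B = [2, 4, 13, 14, 16, 17, 18, 19, 22, 27]
|A union B| = 10
Jaccard = 1/10 = 1/10

1/10


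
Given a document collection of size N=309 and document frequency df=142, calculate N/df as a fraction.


IDF ratio = N / df
= 309 / 142
= 309/142

309/142


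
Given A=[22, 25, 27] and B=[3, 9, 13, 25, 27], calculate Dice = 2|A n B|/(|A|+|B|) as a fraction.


A intersect B = [25, 27]
|A intersect B| = 2
|A| = 3, |B| = 5
Dice = 2*2 / (3+5)
= 4 / 8 = 1/2

1/2


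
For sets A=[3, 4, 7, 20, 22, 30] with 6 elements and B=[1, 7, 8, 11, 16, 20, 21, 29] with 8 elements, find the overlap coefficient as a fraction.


A intersect B = [7, 20]
|A intersect B| = 2
min(|A|, |B|) = min(6, 8) = 6
Overlap = 2 / 6 = 1/3

1/3


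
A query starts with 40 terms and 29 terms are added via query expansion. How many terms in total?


Original terms: 40
Expansion terms: 29
Total = 40 + 29 = 69

69


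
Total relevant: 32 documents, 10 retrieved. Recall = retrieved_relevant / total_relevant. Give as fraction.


Recall = retrieved_relevant / total_relevant
= 10 / 32
= 10 / (10 + 22)
= 5/16

5/16


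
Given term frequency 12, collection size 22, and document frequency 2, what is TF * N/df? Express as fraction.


TF * (N/df)
= 12 * (22/2)
= 12 * 11
= 132

132


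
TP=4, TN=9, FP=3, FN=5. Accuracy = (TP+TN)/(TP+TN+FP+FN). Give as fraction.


Accuracy = (TP + TN) / (TP + TN + FP + FN)
TP + TN = 4 + 9 = 13
Total = 4 + 9 + 3 + 5 = 21
Accuracy = 13 / 21 = 13/21

13/21


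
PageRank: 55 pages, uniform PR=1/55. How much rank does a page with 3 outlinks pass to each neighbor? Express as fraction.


Initial PR = 1/55 = 1/55
Outlinks = 3
Contribution per link = PR / outlinks
= 1/55 / 3
= 1/165

1/165


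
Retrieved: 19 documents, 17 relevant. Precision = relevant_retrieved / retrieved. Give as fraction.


Precision = relevant_retrieved / total_retrieved
= 17 / 19
= 17 / (17 + 2)
= 17/19

17/19


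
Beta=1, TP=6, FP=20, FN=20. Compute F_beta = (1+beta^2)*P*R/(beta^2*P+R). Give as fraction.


P = TP/(TP+FP) = 6/26 = 3/13
R = TP/(TP+FN) = 6/26 = 3/13
beta^2 = 1^2 = 1
(1 + beta^2) = 2
Numerator = (1+beta^2)*P*R = 18/169
Denominator = beta^2*P + R = 3/13 + 3/13 = 6/13
F_beta = 3/13

3/13


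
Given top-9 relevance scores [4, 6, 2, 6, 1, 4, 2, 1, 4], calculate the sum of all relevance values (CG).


Cumulative Gain = sum of relevance scores
Position 1: rel=4, running sum=4
Position 2: rel=6, running sum=10
Position 3: rel=2, running sum=12
Position 4: rel=6, running sum=18
Position 5: rel=1, running sum=19
Position 6: rel=4, running sum=23
Position 7: rel=2, running sum=25
Position 8: rel=1, running sum=26
Position 9: rel=4, running sum=30
CG = 30

30


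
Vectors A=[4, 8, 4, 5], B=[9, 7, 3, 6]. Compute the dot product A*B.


Dot product = sum of element-wise products
A[0]*B[0] = 4*9 = 36
A[1]*B[1] = 8*7 = 56
A[2]*B[2] = 4*3 = 12
A[3]*B[3] = 5*6 = 30
Sum = 36 + 56 + 12 + 30 = 134

134


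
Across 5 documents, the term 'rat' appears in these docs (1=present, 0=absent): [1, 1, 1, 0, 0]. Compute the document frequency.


Checking each document for 'rat':
Doc 1: present
Doc 2: present
Doc 3: present
Doc 4: absent
Doc 5: absent
df = sum of presences = 1 + 1 + 1 + 0 + 0 = 3

3


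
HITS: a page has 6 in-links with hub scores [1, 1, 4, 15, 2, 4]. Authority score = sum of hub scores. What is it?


Authority = sum of hub scores of in-linkers
In-link 1: hub score = 1
In-link 2: hub score = 1
In-link 3: hub score = 4
In-link 4: hub score = 15
In-link 5: hub score = 2
In-link 6: hub score = 4
Authority = 1 + 1 + 4 + 15 + 2 + 4 = 27

27


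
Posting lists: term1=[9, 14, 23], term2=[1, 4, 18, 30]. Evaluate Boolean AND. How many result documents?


Boolean AND: find intersection of posting lists
term1 docs: [9, 14, 23]
term2 docs: [1, 4, 18, 30]
Intersection: []
|intersection| = 0

0


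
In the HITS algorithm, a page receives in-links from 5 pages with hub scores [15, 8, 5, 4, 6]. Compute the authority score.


Authority = sum of hub scores of in-linkers
In-link 1: hub score = 15
In-link 2: hub score = 8
In-link 3: hub score = 5
In-link 4: hub score = 4
In-link 5: hub score = 6
Authority = 15 + 8 + 5 + 4 + 6 = 38

38


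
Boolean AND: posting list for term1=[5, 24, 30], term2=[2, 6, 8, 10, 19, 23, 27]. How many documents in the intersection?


Boolean AND: find intersection of posting lists
term1 docs: [5, 24, 30]
term2 docs: [2, 6, 8, 10, 19, 23, 27]
Intersection: []
|intersection| = 0

0


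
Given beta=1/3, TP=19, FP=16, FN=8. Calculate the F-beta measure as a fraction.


P = TP/(TP+FP) = 19/35 = 19/35
R = TP/(TP+FN) = 19/27 = 19/27
beta^2 = 1/3^2 = 1/9
(1 + beta^2) = 10/9
Numerator = (1+beta^2)*P*R = 722/1701
Denominator = beta^2*P + R = 19/315 + 19/27 = 722/945
F_beta = 5/9

5/9


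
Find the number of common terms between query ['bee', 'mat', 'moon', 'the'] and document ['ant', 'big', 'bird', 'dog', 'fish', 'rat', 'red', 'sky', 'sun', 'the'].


Query terms: ['bee', 'mat', 'moon', 'the']
Document terms: ['ant', 'big', 'bird', 'dog', 'fish', 'rat', 'red', 'sky', 'sun', 'the']
Common terms: ['the']
Overlap count = 1

1


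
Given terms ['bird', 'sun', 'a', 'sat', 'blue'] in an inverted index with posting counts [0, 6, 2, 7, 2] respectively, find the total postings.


Summing posting list sizes:
'bird': 0 postings
'sun': 6 postings
'a': 2 postings
'sat': 7 postings
'blue': 2 postings
Total = 0 + 6 + 2 + 7 + 2 = 17

17


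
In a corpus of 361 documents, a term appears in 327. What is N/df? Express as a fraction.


IDF ratio = N / df
= 361 / 327
= 361/327

361/327


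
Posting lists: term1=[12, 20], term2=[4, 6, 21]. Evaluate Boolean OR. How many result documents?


Boolean OR: find union of posting lists
term1 docs: [12, 20]
term2 docs: [4, 6, 21]
Union: [4, 6, 12, 20, 21]
|union| = 5

5


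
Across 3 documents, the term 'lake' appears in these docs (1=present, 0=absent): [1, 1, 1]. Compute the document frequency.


Checking each document for 'lake':
Doc 1: present
Doc 2: present
Doc 3: present
df = sum of presences = 1 + 1 + 1 = 3

3


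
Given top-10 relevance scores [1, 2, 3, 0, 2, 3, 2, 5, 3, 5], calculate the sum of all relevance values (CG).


Cumulative Gain = sum of relevance scores
Position 1: rel=1, running sum=1
Position 2: rel=2, running sum=3
Position 3: rel=3, running sum=6
Position 4: rel=0, running sum=6
Position 5: rel=2, running sum=8
Position 6: rel=3, running sum=11
Position 7: rel=2, running sum=13
Position 8: rel=5, running sum=18
Position 9: rel=3, running sum=21
Position 10: rel=5, running sum=26
CG = 26

26


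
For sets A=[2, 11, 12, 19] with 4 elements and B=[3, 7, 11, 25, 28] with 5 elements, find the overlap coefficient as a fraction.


A intersect B = [11]
|A intersect B| = 1
min(|A|, |B|) = min(4, 5) = 4
Overlap = 1 / 4 = 1/4

1/4


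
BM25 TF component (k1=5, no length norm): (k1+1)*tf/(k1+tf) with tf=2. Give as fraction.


BM25 TF component = (k1+1)*tf / (k1+tf)
k1 = 5, tf = 2
Numerator = (5+1)*2 = 12
Denominator = 5 + 2 = 7
= 12/7 = 12/7

12/7


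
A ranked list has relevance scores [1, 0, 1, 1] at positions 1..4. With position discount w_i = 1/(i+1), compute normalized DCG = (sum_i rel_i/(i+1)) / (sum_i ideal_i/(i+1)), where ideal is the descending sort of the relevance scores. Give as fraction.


Position discount weights w_i = 1/(i+1) for i=1..4:
Weights = [1/2, 1/3, 1/4, 1/5]
Actual relevance: [1, 0, 1, 1]
DCG = 1/2 + 0/3 + 1/4 + 1/5 = 19/20
Ideal relevance (sorted desc): [1, 1, 1, 0]
Ideal DCG = 1/2 + 1/3 + 1/4 + 0/5 = 13/12
nDCG = DCG / ideal_DCG = 19/20 / 13/12 = 57/65

57/65


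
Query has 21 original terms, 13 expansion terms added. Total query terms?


Original terms: 21
Expansion terms: 13
Total = 21 + 13 = 34

34


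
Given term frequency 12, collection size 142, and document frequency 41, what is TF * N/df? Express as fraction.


TF * (N/df)
= 12 * (142/41)
= 12 * 142/41
= 1704/41

1704/41


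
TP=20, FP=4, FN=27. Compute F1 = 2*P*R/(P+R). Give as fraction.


F1 = 2 * P * R / (P + R)
P = TP/(TP+FP) = 20/24 = 5/6
R = TP/(TP+FN) = 20/47 = 20/47
2 * P * R = 2 * 5/6 * 20/47 = 100/141
P + R = 5/6 + 20/47 = 355/282
F1 = 100/141 / 355/282 = 40/71

40/71


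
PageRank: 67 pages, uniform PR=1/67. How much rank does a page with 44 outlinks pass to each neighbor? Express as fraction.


Initial PR = 1/67 = 1/67
Outlinks = 44
Contribution per link = PR / outlinks
= 1/67 / 44
= 1/2948

1/2948


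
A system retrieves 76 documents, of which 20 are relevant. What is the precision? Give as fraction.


Precision = relevant_retrieved / total_retrieved
= 20 / 76
= 20 / (20 + 56)
= 5/19

5/19


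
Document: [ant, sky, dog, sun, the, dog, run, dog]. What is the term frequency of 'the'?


Document has 8 words
Scanning for 'the':
Found at positions: [4]
Count = 1

1


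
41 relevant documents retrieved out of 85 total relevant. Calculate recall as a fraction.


Recall = retrieved_relevant / total_relevant
= 41 / 85
= 41 / (41 + 44)
= 41/85

41/85


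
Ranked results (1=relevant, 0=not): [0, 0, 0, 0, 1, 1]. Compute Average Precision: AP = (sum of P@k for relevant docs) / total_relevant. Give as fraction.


Computing P@k for each relevant position:
Position 1: not relevant
Position 2: not relevant
Position 3: not relevant
Position 4: not relevant
Position 5: relevant, P@5 = 1/5 = 1/5
Position 6: relevant, P@6 = 2/6 = 1/3
Sum of P@k = 1/5 + 1/3 = 8/15
AP = 8/15 / 2 = 4/15

4/15


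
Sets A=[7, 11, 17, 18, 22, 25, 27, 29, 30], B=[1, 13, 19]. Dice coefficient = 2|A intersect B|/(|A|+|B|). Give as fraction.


A intersect B = []
|A intersect B| = 0
|A| = 9, |B| = 3
Dice = 2*0 / (9+3)
= 0 / 12 = 0

0


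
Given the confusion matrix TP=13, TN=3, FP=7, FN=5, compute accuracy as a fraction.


Accuracy = (TP + TN) / (TP + TN + FP + FN)
TP + TN = 13 + 3 = 16
Total = 13 + 3 + 7 + 5 = 28
Accuracy = 16 / 28 = 4/7

4/7


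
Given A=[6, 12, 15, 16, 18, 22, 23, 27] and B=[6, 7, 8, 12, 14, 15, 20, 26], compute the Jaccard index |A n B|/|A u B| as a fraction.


A intersect B = [6, 12, 15]
|A intersect B| = 3
A union B = [6, 7, 8, 12, 14, 15, 16, 18, 20, 22, 23, 26, 27]
|A union B| = 13
Jaccard = 3/13 = 3/13

3/13


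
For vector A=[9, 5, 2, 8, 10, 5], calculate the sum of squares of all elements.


|A|^2 = sum of squared components
A[0]^2 = 9^2 = 81
A[1]^2 = 5^2 = 25
A[2]^2 = 2^2 = 4
A[3]^2 = 8^2 = 64
A[4]^2 = 10^2 = 100
A[5]^2 = 5^2 = 25
Sum = 81 + 25 + 4 + 64 + 100 + 25 = 299

299


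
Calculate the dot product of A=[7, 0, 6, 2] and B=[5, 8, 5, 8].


Dot product = sum of element-wise products
A[0]*B[0] = 7*5 = 35
A[1]*B[1] = 0*8 = 0
A[2]*B[2] = 6*5 = 30
A[3]*B[3] = 2*8 = 16
Sum = 35 + 0 + 30 + 16 = 81

81


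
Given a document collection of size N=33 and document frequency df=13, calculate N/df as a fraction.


IDF ratio = N / df
= 33 / 13
= 33/13

33/13


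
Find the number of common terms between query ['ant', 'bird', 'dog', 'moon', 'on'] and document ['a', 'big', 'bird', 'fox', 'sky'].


Query terms: ['ant', 'bird', 'dog', 'moon', 'on']
Document terms: ['a', 'big', 'bird', 'fox', 'sky']
Common terms: ['bird']
Overlap count = 1

1


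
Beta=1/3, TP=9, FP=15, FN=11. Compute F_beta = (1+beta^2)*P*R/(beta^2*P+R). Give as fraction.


P = TP/(TP+FP) = 9/24 = 3/8
R = TP/(TP+FN) = 9/20 = 9/20
beta^2 = 1/3^2 = 1/9
(1 + beta^2) = 10/9
Numerator = (1+beta^2)*P*R = 3/16
Denominator = beta^2*P + R = 1/24 + 9/20 = 59/120
F_beta = 45/118

45/118


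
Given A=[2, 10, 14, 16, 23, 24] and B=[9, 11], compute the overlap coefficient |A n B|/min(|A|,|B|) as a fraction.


A intersect B = []
|A intersect B| = 0
min(|A|, |B|) = min(6, 2) = 2
Overlap = 0 / 2 = 0

0


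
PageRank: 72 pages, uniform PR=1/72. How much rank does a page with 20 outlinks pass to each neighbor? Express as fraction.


Initial PR = 1/72 = 1/72
Outlinks = 20
Contribution per link = PR / outlinks
= 1/72 / 20
= 1/1440

1/1440


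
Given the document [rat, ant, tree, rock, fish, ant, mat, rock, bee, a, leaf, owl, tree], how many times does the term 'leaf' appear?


Document has 13 words
Scanning for 'leaf':
Found at positions: [10]
Count = 1

1


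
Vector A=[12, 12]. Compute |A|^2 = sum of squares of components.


|A|^2 = sum of squared components
A[0]^2 = 12^2 = 144
A[1]^2 = 12^2 = 144
Sum = 144 + 144 = 288

288


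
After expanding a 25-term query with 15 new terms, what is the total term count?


Original terms: 25
Expansion terms: 15
Total = 25 + 15 = 40

40


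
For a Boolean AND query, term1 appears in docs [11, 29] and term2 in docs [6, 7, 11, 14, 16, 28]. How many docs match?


Boolean AND: find intersection of posting lists
term1 docs: [11, 29]
term2 docs: [6, 7, 11, 14, 16, 28]
Intersection: [11]
|intersection| = 1

1


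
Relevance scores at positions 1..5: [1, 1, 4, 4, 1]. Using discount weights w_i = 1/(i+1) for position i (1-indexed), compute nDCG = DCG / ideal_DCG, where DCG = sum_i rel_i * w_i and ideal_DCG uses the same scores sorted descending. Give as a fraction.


Position discount weights w_i = 1/(i+1) for i=1..5:
Weights = [1/2, 1/3, 1/4, 1/5, 1/6]
Actual relevance: [1, 1, 4, 4, 1]
DCG = 1/2 + 1/3 + 4/4 + 4/5 + 1/6 = 14/5
Ideal relevance (sorted desc): [4, 4, 1, 1, 1]
Ideal DCG = 4/2 + 4/3 + 1/4 + 1/5 + 1/6 = 79/20
nDCG = DCG / ideal_DCG = 14/5 / 79/20 = 56/79

56/79


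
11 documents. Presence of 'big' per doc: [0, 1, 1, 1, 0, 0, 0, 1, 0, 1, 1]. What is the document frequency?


Checking each document for 'big':
Doc 1: absent
Doc 2: present
Doc 3: present
Doc 4: present
Doc 5: absent
Doc 6: absent
Doc 7: absent
Doc 8: present
Doc 9: absent
Doc 10: present
Doc 11: present
df = sum of presences = 0 + 1 + 1 + 1 + 0 + 0 + 0 + 1 + 0 + 1 + 1 = 6

6


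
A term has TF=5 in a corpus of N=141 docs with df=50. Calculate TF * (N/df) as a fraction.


TF * (N/df)
= 5 * (141/50)
= 5 * 141/50
= 141/10

141/10


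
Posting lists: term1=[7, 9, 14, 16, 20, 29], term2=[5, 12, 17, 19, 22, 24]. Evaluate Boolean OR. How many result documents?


Boolean OR: find union of posting lists
term1 docs: [7, 9, 14, 16, 20, 29]
term2 docs: [5, 12, 17, 19, 22, 24]
Union: [5, 7, 9, 12, 14, 16, 17, 19, 20, 22, 24, 29]
|union| = 12

12


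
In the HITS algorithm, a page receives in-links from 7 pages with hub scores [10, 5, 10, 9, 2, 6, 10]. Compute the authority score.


Authority = sum of hub scores of in-linkers
In-link 1: hub score = 10
In-link 2: hub score = 5
In-link 3: hub score = 10
In-link 4: hub score = 9
In-link 5: hub score = 2
In-link 6: hub score = 6
In-link 7: hub score = 10
Authority = 10 + 5 + 10 + 9 + 2 + 6 + 10 = 52

52


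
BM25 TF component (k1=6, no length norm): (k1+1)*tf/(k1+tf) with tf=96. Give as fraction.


BM25 TF component = (k1+1)*tf / (k1+tf)
k1 = 6, tf = 96
Numerator = (6+1)*96 = 672
Denominator = 6 + 96 = 102
= 672/102 = 112/17

112/17


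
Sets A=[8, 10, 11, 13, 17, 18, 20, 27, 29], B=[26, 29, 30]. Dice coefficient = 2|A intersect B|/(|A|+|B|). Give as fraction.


A intersect B = [29]
|A intersect B| = 1
|A| = 9, |B| = 3
Dice = 2*1 / (9+3)
= 2 / 12 = 1/6

1/6


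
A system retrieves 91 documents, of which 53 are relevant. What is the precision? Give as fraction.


Precision = relevant_retrieved / total_retrieved
= 53 / 91
= 53 / (53 + 38)
= 53/91

53/91


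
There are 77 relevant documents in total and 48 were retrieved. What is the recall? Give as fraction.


Recall = retrieved_relevant / total_relevant
= 48 / 77
= 48 / (48 + 29)
= 48/77

48/77


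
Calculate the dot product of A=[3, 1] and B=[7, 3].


Dot product = sum of element-wise products
A[0]*B[0] = 3*7 = 21
A[1]*B[1] = 1*3 = 3
Sum = 21 + 3 = 24

24


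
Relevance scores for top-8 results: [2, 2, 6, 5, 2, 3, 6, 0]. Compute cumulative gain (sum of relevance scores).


Cumulative Gain = sum of relevance scores
Position 1: rel=2, running sum=2
Position 2: rel=2, running sum=4
Position 3: rel=6, running sum=10
Position 4: rel=5, running sum=15
Position 5: rel=2, running sum=17
Position 6: rel=3, running sum=20
Position 7: rel=6, running sum=26
Position 8: rel=0, running sum=26
CG = 26

26


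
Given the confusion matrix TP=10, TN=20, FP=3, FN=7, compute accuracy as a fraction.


Accuracy = (TP + TN) / (TP + TN + FP + FN)
TP + TN = 10 + 20 = 30
Total = 10 + 20 + 3 + 7 = 40
Accuracy = 30 / 40 = 3/4

3/4


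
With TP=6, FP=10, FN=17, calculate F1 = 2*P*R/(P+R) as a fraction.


F1 = 2 * P * R / (P + R)
P = TP/(TP+FP) = 6/16 = 3/8
R = TP/(TP+FN) = 6/23 = 6/23
2 * P * R = 2 * 3/8 * 6/23 = 9/46
P + R = 3/8 + 6/23 = 117/184
F1 = 9/46 / 117/184 = 4/13

4/13


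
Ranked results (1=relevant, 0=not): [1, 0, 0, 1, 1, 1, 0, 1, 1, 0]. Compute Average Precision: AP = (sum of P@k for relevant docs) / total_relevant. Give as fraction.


Computing P@k for each relevant position:
Position 1: relevant, P@1 = 1/1 = 1
Position 2: not relevant
Position 3: not relevant
Position 4: relevant, P@4 = 2/4 = 1/2
Position 5: relevant, P@5 = 3/5 = 3/5
Position 6: relevant, P@6 = 4/6 = 2/3
Position 7: not relevant
Position 8: relevant, P@8 = 5/8 = 5/8
Position 9: relevant, P@9 = 6/9 = 2/3
Position 10: not relevant
Sum of P@k = 1 + 1/2 + 3/5 + 2/3 + 5/8 + 2/3 = 487/120
AP = 487/120 / 6 = 487/720

487/720


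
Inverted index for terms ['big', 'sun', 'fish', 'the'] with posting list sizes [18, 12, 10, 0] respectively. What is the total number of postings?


Summing posting list sizes:
'big': 18 postings
'sun': 12 postings
'fish': 10 postings
'the': 0 postings
Total = 18 + 12 + 10 + 0 = 40

40


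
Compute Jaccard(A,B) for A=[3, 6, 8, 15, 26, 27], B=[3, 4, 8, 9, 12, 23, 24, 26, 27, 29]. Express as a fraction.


A intersect B = [3, 8, 26, 27]
|A intersect B| = 4
A union B = [3, 4, 6, 8, 9, 12, 15, 23, 24, 26, 27, 29]
|A union B| = 12
Jaccard = 4/12 = 1/3

1/3


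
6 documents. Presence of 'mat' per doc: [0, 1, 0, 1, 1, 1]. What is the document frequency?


Checking each document for 'mat':
Doc 1: absent
Doc 2: present
Doc 3: absent
Doc 4: present
Doc 5: present
Doc 6: present
df = sum of presences = 0 + 1 + 0 + 1 + 1 + 1 = 4

4


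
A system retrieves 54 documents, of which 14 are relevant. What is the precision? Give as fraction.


Precision = relevant_retrieved / total_retrieved
= 14 / 54
= 14 / (14 + 40)
= 7/27

7/27


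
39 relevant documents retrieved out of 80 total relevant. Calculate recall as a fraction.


Recall = retrieved_relevant / total_relevant
= 39 / 80
= 39 / (39 + 41)
= 39/80

39/80


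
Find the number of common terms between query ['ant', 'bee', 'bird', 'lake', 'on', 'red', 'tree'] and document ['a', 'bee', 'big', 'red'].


Query terms: ['ant', 'bee', 'bird', 'lake', 'on', 'red', 'tree']
Document terms: ['a', 'bee', 'big', 'red']
Common terms: ['bee', 'red']
Overlap count = 2

2


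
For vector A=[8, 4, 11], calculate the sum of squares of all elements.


|A|^2 = sum of squared components
A[0]^2 = 8^2 = 64
A[1]^2 = 4^2 = 16
A[2]^2 = 11^2 = 121
Sum = 64 + 16 + 121 = 201

201


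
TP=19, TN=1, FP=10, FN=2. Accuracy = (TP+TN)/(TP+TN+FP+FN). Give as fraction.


Accuracy = (TP + TN) / (TP + TN + FP + FN)
TP + TN = 19 + 1 = 20
Total = 19 + 1 + 10 + 2 = 32
Accuracy = 20 / 32 = 5/8

5/8


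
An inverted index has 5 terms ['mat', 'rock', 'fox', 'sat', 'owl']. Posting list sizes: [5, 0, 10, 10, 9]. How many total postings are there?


Summing posting list sizes:
'mat': 5 postings
'rock': 0 postings
'fox': 10 postings
'sat': 10 postings
'owl': 9 postings
Total = 5 + 0 + 10 + 10 + 9 = 34

34


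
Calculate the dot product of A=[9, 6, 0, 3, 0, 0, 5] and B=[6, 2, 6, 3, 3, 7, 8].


Dot product = sum of element-wise products
A[0]*B[0] = 9*6 = 54
A[1]*B[1] = 6*2 = 12
A[2]*B[2] = 0*6 = 0
A[3]*B[3] = 3*3 = 9
A[4]*B[4] = 0*3 = 0
A[5]*B[5] = 0*7 = 0
A[6]*B[6] = 5*8 = 40
Sum = 54 + 12 + 0 + 9 + 0 + 0 + 40 = 115

115


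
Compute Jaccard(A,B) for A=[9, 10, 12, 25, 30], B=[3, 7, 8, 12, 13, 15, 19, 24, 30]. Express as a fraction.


A intersect B = [12, 30]
|A intersect B| = 2
A union B = [3, 7, 8, 9, 10, 12, 13, 15, 19, 24, 25, 30]
|A union B| = 12
Jaccard = 2/12 = 1/6

1/6


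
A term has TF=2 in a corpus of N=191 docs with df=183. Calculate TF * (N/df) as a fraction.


TF * (N/df)
= 2 * (191/183)
= 2 * 191/183
= 382/183

382/183


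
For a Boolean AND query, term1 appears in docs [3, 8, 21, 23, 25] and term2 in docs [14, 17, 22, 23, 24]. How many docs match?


Boolean AND: find intersection of posting lists
term1 docs: [3, 8, 21, 23, 25]
term2 docs: [14, 17, 22, 23, 24]
Intersection: [23]
|intersection| = 1

1


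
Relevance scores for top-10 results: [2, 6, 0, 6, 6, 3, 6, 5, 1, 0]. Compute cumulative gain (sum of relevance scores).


Cumulative Gain = sum of relevance scores
Position 1: rel=2, running sum=2
Position 2: rel=6, running sum=8
Position 3: rel=0, running sum=8
Position 4: rel=6, running sum=14
Position 5: rel=6, running sum=20
Position 6: rel=3, running sum=23
Position 7: rel=6, running sum=29
Position 8: rel=5, running sum=34
Position 9: rel=1, running sum=35
Position 10: rel=0, running sum=35
CG = 35

35


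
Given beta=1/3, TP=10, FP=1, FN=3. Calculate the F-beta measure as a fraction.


P = TP/(TP+FP) = 10/11 = 10/11
R = TP/(TP+FN) = 10/13 = 10/13
beta^2 = 1/3^2 = 1/9
(1 + beta^2) = 10/9
Numerator = (1+beta^2)*P*R = 1000/1287
Denominator = beta^2*P + R = 10/99 + 10/13 = 1120/1287
F_beta = 25/28

25/28


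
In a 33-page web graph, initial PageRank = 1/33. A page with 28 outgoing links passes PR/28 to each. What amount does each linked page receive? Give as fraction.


Initial PR = 1/33 = 1/33
Outlinks = 28
Contribution per link = PR / outlinks
= 1/33 / 28
= 1/924

1/924


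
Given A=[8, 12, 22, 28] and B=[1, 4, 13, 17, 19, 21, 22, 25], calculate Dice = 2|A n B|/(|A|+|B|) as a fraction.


A intersect B = [22]
|A intersect B| = 1
|A| = 4, |B| = 8
Dice = 2*1 / (4+8)
= 2 / 12 = 1/6

1/6


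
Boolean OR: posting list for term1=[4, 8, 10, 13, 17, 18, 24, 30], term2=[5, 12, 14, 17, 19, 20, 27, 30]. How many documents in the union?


Boolean OR: find union of posting lists
term1 docs: [4, 8, 10, 13, 17, 18, 24, 30]
term2 docs: [5, 12, 14, 17, 19, 20, 27, 30]
Union: [4, 5, 8, 10, 12, 13, 14, 17, 18, 19, 20, 24, 27, 30]
|union| = 14

14


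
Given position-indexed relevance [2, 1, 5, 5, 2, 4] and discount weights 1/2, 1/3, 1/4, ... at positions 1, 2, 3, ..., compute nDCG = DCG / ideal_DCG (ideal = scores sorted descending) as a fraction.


Position discount weights w_i = 1/(i+1) for i=1..6:
Weights = [1/2, 1/3, 1/4, 1/5, 1/6, 1/7]
Actual relevance: [2, 1, 5, 5, 2, 4]
DCG = 2/2 + 1/3 + 5/4 + 5/5 + 2/6 + 4/7 = 377/84
Ideal relevance (sorted desc): [5, 5, 4, 2, 2, 1]
Ideal DCG = 5/2 + 5/3 + 4/4 + 2/5 + 2/6 + 1/7 = 423/70
nDCG = DCG / ideal_DCG = 377/84 / 423/70 = 1885/2538

1885/2538


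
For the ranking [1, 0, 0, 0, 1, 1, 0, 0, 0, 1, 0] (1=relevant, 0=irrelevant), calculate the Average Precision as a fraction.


Computing P@k for each relevant position:
Position 1: relevant, P@1 = 1/1 = 1
Position 2: not relevant
Position 3: not relevant
Position 4: not relevant
Position 5: relevant, P@5 = 2/5 = 2/5
Position 6: relevant, P@6 = 3/6 = 1/2
Position 7: not relevant
Position 8: not relevant
Position 9: not relevant
Position 10: relevant, P@10 = 4/10 = 2/5
Position 11: not relevant
Sum of P@k = 1 + 2/5 + 1/2 + 2/5 = 23/10
AP = 23/10 / 4 = 23/40

23/40


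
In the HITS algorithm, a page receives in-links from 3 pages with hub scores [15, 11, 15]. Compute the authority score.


Authority = sum of hub scores of in-linkers
In-link 1: hub score = 15
In-link 2: hub score = 11
In-link 3: hub score = 15
Authority = 15 + 11 + 15 = 41

41


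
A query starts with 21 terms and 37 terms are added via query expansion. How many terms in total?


Original terms: 21
Expansion terms: 37
Total = 21 + 37 = 58

58


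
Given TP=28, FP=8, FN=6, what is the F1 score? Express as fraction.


F1 = 2 * P * R / (P + R)
P = TP/(TP+FP) = 28/36 = 7/9
R = TP/(TP+FN) = 28/34 = 14/17
2 * P * R = 2 * 7/9 * 14/17 = 196/153
P + R = 7/9 + 14/17 = 245/153
F1 = 196/153 / 245/153 = 4/5

4/5


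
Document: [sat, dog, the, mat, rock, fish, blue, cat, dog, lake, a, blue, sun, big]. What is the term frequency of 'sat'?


Document has 14 words
Scanning for 'sat':
Found at positions: [0]
Count = 1

1


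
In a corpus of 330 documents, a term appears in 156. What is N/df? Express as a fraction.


IDF ratio = N / df
= 330 / 156
= 55/26

55/26


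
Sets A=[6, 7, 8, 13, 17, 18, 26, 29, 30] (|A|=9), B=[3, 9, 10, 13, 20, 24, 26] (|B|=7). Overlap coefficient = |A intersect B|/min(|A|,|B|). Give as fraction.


A intersect B = [13, 26]
|A intersect B| = 2
min(|A|, |B|) = min(9, 7) = 7
Overlap = 2 / 7 = 2/7

2/7


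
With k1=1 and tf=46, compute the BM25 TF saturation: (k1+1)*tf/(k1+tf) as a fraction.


BM25 TF component = (k1+1)*tf / (k1+tf)
k1 = 1, tf = 46
Numerator = (1+1)*46 = 92
Denominator = 1 + 46 = 47
= 92/47 = 92/47

92/47


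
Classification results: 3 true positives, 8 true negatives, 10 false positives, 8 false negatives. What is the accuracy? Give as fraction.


Accuracy = (TP + TN) / (TP + TN + FP + FN)
TP + TN = 3 + 8 = 11
Total = 3 + 8 + 10 + 8 = 29
Accuracy = 11 / 29 = 11/29

11/29


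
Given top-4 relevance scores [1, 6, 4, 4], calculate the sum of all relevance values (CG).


Cumulative Gain = sum of relevance scores
Position 1: rel=1, running sum=1
Position 2: rel=6, running sum=7
Position 3: rel=4, running sum=11
Position 4: rel=4, running sum=15
CG = 15

15


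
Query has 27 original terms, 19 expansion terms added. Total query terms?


Original terms: 27
Expansion terms: 19
Total = 27 + 19 = 46

46


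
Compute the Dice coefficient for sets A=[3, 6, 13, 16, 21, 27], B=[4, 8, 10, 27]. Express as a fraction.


A intersect B = [27]
|A intersect B| = 1
|A| = 6, |B| = 4
Dice = 2*1 / (6+4)
= 2 / 10 = 1/5

1/5


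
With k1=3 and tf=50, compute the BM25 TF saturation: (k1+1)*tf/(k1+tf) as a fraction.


BM25 TF component = (k1+1)*tf / (k1+tf)
k1 = 3, tf = 50
Numerator = (3+1)*50 = 200
Denominator = 3 + 50 = 53
= 200/53 = 200/53

200/53


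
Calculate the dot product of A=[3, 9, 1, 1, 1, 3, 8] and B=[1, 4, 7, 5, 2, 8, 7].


Dot product = sum of element-wise products
A[0]*B[0] = 3*1 = 3
A[1]*B[1] = 9*4 = 36
A[2]*B[2] = 1*7 = 7
A[3]*B[3] = 1*5 = 5
A[4]*B[4] = 1*2 = 2
A[5]*B[5] = 3*8 = 24
A[6]*B[6] = 8*7 = 56
Sum = 3 + 36 + 7 + 5 + 2 + 24 + 56 = 133

133


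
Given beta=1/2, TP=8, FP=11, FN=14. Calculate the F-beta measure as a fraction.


P = TP/(TP+FP) = 8/19 = 8/19
R = TP/(TP+FN) = 8/22 = 4/11
beta^2 = 1/2^2 = 1/4
(1 + beta^2) = 5/4
Numerator = (1+beta^2)*P*R = 40/209
Denominator = beta^2*P + R = 2/19 + 4/11 = 98/209
F_beta = 20/49

20/49


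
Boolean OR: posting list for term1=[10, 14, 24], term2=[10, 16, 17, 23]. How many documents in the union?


Boolean OR: find union of posting lists
term1 docs: [10, 14, 24]
term2 docs: [10, 16, 17, 23]
Union: [10, 14, 16, 17, 23, 24]
|union| = 6

6


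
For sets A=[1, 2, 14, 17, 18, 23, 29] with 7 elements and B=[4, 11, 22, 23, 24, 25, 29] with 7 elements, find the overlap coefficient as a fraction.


A intersect B = [23, 29]
|A intersect B| = 2
min(|A|, |B|) = min(7, 7) = 7
Overlap = 2 / 7 = 2/7

2/7


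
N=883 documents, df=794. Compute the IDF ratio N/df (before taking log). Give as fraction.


IDF ratio = N / df
= 883 / 794
= 883/794

883/794


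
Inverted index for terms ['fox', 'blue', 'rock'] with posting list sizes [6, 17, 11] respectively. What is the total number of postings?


Summing posting list sizes:
'fox': 6 postings
'blue': 17 postings
'rock': 11 postings
Total = 6 + 17 + 11 = 34

34


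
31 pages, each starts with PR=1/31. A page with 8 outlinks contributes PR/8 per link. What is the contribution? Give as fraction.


Initial PR = 1/31 = 1/31
Outlinks = 8
Contribution per link = PR / outlinks
= 1/31 / 8
= 1/248

1/248


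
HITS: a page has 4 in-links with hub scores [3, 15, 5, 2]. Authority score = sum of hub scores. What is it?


Authority = sum of hub scores of in-linkers
In-link 1: hub score = 3
In-link 2: hub score = 15
In-link 3: hub score = 5
In-link 4: hub score = 2
Authority = 3 + 15 + 5 + 2 = 25

25


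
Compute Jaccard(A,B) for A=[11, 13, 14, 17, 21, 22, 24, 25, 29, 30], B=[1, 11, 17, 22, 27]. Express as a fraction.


A intersect B = [11, 17, 22]
|A intersect B| = 3
A union B = [1, 11, 13, 14, 17, 21, 22, 24, 25, 27, 29, 30]
|A union B| = 12
Jaccard = 3/12 = 1/4

1/4


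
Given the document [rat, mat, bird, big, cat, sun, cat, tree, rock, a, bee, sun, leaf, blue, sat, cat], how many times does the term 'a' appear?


Document has 16 words
Scanning for 'a':
Found at positions: [9]
Count = 1

1


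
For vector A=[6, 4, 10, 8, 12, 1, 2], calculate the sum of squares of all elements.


|A|^2 = sum of squared components
A[0]^2 = 6^2 = 36
A[1]^2 = 4^2 = 16
A[2]^2 = 10^2 = 100
A[3]^2 = 8^2 = 64
A[4]^2 = 12^2 = 144
A[5]^2 = 1^2 = 1
A[6]^2 = 2^2 = 4
Sum = 36 + 16 + 100 + 64 + 144 + 1 + 4 = 365

365


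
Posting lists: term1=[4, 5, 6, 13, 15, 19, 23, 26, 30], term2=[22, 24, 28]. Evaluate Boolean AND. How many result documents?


Boolean AND: find intersection of posting lists
term1 docs: [4, 5, 6, 13, 15, 19, 23, 26, 30]
term2 docs: [22, 24, 28]
Intersection: []
|intersection| = 0

0


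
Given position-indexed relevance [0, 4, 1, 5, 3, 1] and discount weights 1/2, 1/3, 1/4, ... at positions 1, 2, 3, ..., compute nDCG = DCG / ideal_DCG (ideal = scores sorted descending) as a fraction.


Position discount weights w_i = 1/(i+1) for i=1..6:
Weights = [1/2, 1/3, 1/4, 1/5, 1/6, 1/7]
Actual relevance: [0, 4, 1, 5, 3, 1]
DCG = 0/2 + 4/3 + 1/4 + 5/5 + 3/6 + 1/7 = 271/84
Ideal relevance (sorted desc): [5, 4, 3, 1, 1, 0]
Ideal DCG = 5/2 + 4/3 + 3/4 + 1/5 + 1/6 + 0/7 = 99/20
nDCG = DCG / ideal_DCG = 271/84 / 99/20 = 1355/2079

1355/2079


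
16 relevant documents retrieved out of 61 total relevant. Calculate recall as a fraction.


Recall = retrieved_relevant / total_relevant
= 16 / 61
= 16 / (16 + 45)
= 16/61

16/61


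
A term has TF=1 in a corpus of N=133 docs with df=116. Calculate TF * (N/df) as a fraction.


TF * (N/df)
= 1 * (133/116)
= 1 * 133/116
= 133/116

133/116


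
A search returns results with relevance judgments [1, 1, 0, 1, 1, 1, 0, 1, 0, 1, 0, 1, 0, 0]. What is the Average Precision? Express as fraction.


Computing P@k for each relevant position:
Position 1: relevant, P@1 = 1/1 = 1
Position 2: relevant, P@2 = 2/2 = 1
Position 3: not relevant
Position 4: relevant, P@4 = 3/4 = 3/4
Position 5: relevant, P@5 = 4/5 = 4/5
Position 6: relevant, P@6 = 5/6 = 5/6
Position 7: not relevant
Position 8: relevant, P@8 = 6/8 = 3/4
Position 9: not relevant
Position 10: relevant, P@10 = 7/10 = 7/10
Position 11: not relevant
Position 12: relevant, P@12 = 8/12 = 2/3
Position 13: not relevant
Position 14: not relevant
Sum of P@k = 1 + 1 + 3/4 + 4/5 + 5/6 + 3/4 + 7/10 + 2/3 = 13/2
AP = 13/2 / 8 = 13/16

13/16


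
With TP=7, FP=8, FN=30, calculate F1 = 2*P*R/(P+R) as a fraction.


F1 = 2 * P * R / (P + R)
P = TP/(TP+FP) = 7/15 = 7/15
R = TP/(TP+FN) = 7/37 = 7/37
2 * P * R = 2 * 7/15 * 7/37 = 98/555
P + R = 7/15 + 7/37 = 364/555
F1 = 98/555 / 364/555 = 7/26

7/26


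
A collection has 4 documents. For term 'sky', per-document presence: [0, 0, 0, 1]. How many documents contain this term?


Checking each document for 'sky':
Doc 1: absent
Doc 2: absent
Doc 3: absent
Doc 4: present
df = sum of presences = 0 + 0 + 0 + 1 = 1

1


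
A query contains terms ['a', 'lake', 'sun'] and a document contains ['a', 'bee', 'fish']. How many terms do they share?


Query terms: ['a', 'lake', 'sun']
Document terms: ['a', 'bee', 'fish']
Common terms: ['a']
Overlap count = 1

1


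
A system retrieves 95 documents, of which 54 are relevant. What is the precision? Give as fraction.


Precision = relevant_retrieved / total_retrieved
= 54 / 95
= 54 / (54 + 41)
= 54/95

54/95


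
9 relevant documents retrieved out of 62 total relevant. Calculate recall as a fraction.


Recall = retrieved_relevant / total_relevant
= 9 / 62
= 9 / (9 + 53)
= 9/62

9/62


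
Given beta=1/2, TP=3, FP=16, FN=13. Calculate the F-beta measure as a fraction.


P = TP/(TP+FP) = 3/19 = 3/19
R = TP/(TP+FN) = 3/16 = 3/16
beta^2 = 1/2^2 = 1/4
(1 + beta^2) = 5/4
Numerator = (1+beta^2)*P*R = 45/1216
Denominator = beta^2*P + R = 3/76 + 3/16 = 69/304
F_beta = 15/92

15/92


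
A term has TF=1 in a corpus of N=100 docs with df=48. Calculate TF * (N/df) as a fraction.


TF * (N/df)
= 1 * (100/48)
= 1 * 25/12
= 25/12

25/12


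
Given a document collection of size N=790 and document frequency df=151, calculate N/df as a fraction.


IDF ratio = N / df
= 790 / 151
= 790/151

790/151


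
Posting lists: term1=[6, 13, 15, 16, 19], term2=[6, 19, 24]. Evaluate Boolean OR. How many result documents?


Boolean OR: find union of posting lists
term1 docs: [6, 13, 15, 16, 19]
term2 docs: [6, 19, 24]
Union: [6, 13, 15, 16, 19, 24]
|union| = 6

6


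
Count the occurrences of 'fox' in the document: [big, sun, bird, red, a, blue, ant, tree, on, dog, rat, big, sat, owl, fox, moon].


Document has 16 words
Scanning for 'fox':
Found at positions: [14]
Count = 1

1


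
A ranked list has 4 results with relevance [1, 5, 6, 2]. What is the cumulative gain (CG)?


Cumulative Gain = sum of relevance scores
Position 1: rel=1, running sum=1
Position 2: rel=5, running sum=6
Position 3: rel=6, running sum=12
Position 4: rel=2, running sum=14
CG = 14

14


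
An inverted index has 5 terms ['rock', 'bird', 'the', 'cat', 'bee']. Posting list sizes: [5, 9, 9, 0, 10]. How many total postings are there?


Summing posting list sizes:
'rock': 5 postings
'bird': 9 postings
'the': 9 postings
'cat': 0 postings
'bee': 10 postings
Total = 5 + 9 + 9 + 0 + 10 = 33

33


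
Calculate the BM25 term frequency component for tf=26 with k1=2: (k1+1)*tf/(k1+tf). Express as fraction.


BM25 TF component = (k1+1)*tf / (k1+tf)
k1 = 2, tf = 26
Numerator = (2+1)*26 = 78
Denominator = 2 + 26 = 28
= 78/28 = 39/14

39/14


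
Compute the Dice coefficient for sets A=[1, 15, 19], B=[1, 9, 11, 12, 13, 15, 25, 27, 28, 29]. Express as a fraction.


A intersect B = [1, 15]
|A intersect B| = 2
|A| = 3, |B| = 10
Dice = 2*2 / (3+10)
= 4 / 13 = 4/13

4/13


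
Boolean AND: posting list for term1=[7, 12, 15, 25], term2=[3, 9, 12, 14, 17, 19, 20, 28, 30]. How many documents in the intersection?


Boolean AND: find intersection of posting lists
term1 docs: [7, 12, 15, 25]
term2 docs: [3, 9, 12, 14, 17, 19, 20, 28, 30]
Intersection: [12]
|intersection| = 1

1


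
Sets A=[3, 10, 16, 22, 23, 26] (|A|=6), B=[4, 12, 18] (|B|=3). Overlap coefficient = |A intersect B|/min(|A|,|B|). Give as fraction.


A intersect B = []
|A intersect B| = 0
min(|A|, |B|) = min(6, 3) = 3
Overlap = 0 / 3 = 0

0


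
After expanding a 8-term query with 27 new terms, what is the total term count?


Original terms: 8
Expansion terms: 27
Total = 8 + 27 = 35

35


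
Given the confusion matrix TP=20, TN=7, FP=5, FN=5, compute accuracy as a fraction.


Accuracy = (TP + TN) / (TP + TN + FP + FN)
TP + TN = 20 + 7 = 27
Total = 20 + 7 + 5 + 5 = 37
Accuracy = 27 / 37 = 27/37

27/37


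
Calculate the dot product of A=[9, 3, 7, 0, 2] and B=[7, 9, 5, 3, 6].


Dot product = sum of element-wise products
A[0]*B[0] = 9*7 = 63
A[1]*B[1] = 3*9 = 27
A[2]*B[2] = 7*5 = 35
A[3]*B[3] = 0*3 = 0
A[4]*B[4] = 2*6 = 12
Sum = 63 + 27 + 35 + 0 + 12 = 137

137


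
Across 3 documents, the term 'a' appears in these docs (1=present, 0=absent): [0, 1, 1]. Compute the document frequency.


Checking each document for 'a':
Doc 1: absent
Doc 2: present
Doc 3: present
df = sum of presences = 0 + 1 + 1 = 2

2


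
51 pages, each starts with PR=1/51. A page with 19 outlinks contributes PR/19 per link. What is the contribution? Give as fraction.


Initial PR = 1/51 = 1/51
Outlinks = 19
Contribution per link = PR / outlinks
= 1/51 / 19
= 1/969

1/969


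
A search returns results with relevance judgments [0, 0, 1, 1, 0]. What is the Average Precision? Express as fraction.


Computing P@k for each relevant position:
Position 1: not relevant
Position 2: not relevant
Position 3: relevant, P@3 = 1/3 = 1/3
Position 4: relevant, P@4 = 2/4 = 1/2
Position 5: not relevant
Sum of P@k = 1/3 + 1/2 = 5/6
AP = 5/6 / 2 = 5/12

5/12
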